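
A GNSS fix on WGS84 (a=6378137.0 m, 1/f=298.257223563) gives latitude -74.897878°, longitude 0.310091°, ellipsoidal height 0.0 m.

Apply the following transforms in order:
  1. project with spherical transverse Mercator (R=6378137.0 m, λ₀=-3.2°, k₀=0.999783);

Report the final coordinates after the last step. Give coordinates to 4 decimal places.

E=101726.7880 m, N=-8338793.8595 m

start: φ=-74.897878°, λ=0.310091°, h=0.000 m
→ tm (R=6378137.0, λ₀=-3.2°): E=101726.7880, N=-8338793.8595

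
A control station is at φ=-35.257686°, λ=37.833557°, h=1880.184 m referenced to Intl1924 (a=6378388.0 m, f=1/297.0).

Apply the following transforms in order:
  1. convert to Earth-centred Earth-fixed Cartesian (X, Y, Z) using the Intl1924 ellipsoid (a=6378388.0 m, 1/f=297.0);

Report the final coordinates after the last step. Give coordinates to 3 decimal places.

X=4119371.448 m, Y=3199178.052 m, Z=-3662390.680 m

start: φ=-35.257686°, λ=37.833557°, h=1880.184 m
→ ECEF (a=6378388.000, f=1/297.0): X=4119371.4485, Y=3199178.0523, Z=-3662390.6804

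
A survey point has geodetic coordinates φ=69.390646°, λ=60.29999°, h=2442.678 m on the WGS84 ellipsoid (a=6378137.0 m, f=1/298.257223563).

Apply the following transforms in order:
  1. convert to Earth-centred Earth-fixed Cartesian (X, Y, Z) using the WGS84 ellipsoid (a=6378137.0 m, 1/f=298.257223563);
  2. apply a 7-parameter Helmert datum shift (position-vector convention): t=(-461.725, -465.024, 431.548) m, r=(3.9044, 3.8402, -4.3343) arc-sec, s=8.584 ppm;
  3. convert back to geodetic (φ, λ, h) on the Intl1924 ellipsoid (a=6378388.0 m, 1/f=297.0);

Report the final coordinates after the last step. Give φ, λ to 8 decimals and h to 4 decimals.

φ=69.39826465°, λ=60.29926014°, h=2507.6837 m

start: φ=69.390646°, λ=60.299990°, h=2442.678 m
→ ECEF (a=6378137.000, f=1/298.257223563): X=1116041.5153, Y=1956628.2725, Z=5949737.1394
→ Helmert 7p (PV): X=1115741.2580, Y=1956043.9684, Z=5950236.0189
→ geod (Bowring, a=6378388.000): φ=69.39826465°, λ=60.29926014°, h=2507.6837 m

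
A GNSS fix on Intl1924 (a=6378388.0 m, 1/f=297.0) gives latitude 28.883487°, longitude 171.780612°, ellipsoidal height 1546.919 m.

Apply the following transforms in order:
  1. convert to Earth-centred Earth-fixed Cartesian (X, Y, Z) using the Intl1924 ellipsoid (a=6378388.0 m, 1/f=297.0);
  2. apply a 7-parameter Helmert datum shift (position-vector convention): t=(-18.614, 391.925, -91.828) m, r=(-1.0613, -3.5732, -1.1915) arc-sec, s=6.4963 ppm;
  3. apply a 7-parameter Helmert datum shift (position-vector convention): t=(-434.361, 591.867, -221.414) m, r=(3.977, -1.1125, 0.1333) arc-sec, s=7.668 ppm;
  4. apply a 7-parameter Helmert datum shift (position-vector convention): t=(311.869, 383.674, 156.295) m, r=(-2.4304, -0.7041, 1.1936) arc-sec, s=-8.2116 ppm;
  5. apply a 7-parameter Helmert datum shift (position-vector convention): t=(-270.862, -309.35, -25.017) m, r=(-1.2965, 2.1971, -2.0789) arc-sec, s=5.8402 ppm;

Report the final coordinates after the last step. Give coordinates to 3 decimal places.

X=-5533769.440 m, Y=800396.909 m, Z=3063156.257 m

start: φ=28.883487°, λ=171.780612°, h=1546.919 m
→ ECEF (a=6378388.000, f=1/297.0): X=-5533252.3419, Y=799265.1833, Z=3063390.8966
→ Helmert 7p (PV): X=-5533355.3531, Y=799710.0262, Z=3063219.0016
→ Helmert 7p (PV): X=-5533849.1825, Y=800245.3868, Z=3063006.6511
→ Helmert 7p (PV): X=-5533506.9582, Y=800626.5577, Z=3063109.4747
→ Helmert 7p (PV): X=-5533769.4397, Y=800396.9085, Z=3063156.2568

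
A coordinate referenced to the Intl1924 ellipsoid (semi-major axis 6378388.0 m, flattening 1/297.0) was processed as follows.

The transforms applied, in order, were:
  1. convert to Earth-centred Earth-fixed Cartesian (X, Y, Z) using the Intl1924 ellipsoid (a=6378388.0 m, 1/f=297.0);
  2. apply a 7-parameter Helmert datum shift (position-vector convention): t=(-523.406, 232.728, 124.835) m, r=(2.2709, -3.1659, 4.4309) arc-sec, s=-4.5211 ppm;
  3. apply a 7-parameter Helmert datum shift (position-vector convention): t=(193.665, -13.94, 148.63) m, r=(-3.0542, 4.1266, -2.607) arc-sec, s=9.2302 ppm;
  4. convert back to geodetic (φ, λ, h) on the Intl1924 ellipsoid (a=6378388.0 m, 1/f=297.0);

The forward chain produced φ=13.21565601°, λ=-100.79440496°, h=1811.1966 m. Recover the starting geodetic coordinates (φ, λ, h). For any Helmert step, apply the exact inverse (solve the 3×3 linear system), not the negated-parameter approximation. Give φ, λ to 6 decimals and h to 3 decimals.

start: φ=13.215656°, λ=-100.794405°, h=1811.197 m
→ ECEF (a=6378388.000, f=1/297.0): X=-1163476.8169, Y=-6102396.5560, Z=1449072.7845
→ Helmert⁻¹: X=-1163611.5978, Y=-6102362.4499, Z=1448797.1424
→ Helmert⁻¹: X=-1163202.3069, Y=-6102581.8306, Z=1448763.8979
→ geod (Bowring, a=6378388.000): φ=13.21266900°, λ=-100.79159800°, h=1867.7220 m

φ=13.212669°, λ=-100.791598°, h=1867.722 m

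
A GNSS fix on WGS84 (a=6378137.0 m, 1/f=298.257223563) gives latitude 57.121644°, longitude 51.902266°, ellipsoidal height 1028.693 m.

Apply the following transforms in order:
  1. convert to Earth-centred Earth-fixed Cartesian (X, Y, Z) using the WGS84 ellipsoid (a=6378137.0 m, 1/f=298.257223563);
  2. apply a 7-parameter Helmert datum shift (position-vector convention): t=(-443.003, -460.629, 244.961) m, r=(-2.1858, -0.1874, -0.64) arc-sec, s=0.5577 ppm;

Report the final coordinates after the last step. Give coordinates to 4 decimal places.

start: φ=57.121644°, λ=51.902266°, h=1028.693 m
→ ECEF (a=6378137.000, f=1/298.257223563): X=2141734.1705, Y=2731677.3249, Z=5334129.8507
→ Helmert 7p (PV): X=2141295.9916, Y=2731268.1000, Z=5334350.7846

X=2141295.9916 m, Y=2731268.1000 m, Z=5334350.7846 m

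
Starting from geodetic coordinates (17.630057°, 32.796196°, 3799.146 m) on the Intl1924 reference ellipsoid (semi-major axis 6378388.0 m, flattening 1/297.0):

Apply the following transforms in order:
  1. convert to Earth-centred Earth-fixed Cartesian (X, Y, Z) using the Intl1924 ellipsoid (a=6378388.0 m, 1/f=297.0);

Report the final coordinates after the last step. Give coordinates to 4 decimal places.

start: φ=17.630057°, λ=32.796196°, h=3799.146 m
→ ECEF (a=6378388.000, f=1/297.0): X=5114480.9056, Y=3295577.4537, Z=1920577.2186

X=5114480.9056 m, Y=3295577.4537 m, Z=1920577.2186 m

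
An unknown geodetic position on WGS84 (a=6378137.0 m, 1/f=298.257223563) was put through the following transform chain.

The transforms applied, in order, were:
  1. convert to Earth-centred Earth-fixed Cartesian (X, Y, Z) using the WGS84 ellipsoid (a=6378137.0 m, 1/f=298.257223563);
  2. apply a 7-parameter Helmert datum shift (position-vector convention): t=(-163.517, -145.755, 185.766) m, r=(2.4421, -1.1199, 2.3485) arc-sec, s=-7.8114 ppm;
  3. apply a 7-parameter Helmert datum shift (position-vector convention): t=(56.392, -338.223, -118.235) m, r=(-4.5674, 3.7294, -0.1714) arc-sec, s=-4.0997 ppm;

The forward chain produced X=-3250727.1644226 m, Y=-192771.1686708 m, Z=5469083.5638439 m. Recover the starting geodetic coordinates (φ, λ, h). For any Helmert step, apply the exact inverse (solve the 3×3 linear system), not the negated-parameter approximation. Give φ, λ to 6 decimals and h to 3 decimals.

start: X=-3250727.1644, Y=-192771.1687, Z=5469083.5638 m
→ Helmert⁻¹: X=-3250895.6096, Y=-192557.5417, Z=5469161.1789
→ Helmert⁻¹: X=-3250729.9815, Y=-192311.5260, Z=5469038.0601
→ geod (Bowring, a=6378137.000): φ=59.39811200°, λ=-176.61435700°, h=2779.7860 m

φ=59.398112°, λ=-176.614357°, h=2779.786 m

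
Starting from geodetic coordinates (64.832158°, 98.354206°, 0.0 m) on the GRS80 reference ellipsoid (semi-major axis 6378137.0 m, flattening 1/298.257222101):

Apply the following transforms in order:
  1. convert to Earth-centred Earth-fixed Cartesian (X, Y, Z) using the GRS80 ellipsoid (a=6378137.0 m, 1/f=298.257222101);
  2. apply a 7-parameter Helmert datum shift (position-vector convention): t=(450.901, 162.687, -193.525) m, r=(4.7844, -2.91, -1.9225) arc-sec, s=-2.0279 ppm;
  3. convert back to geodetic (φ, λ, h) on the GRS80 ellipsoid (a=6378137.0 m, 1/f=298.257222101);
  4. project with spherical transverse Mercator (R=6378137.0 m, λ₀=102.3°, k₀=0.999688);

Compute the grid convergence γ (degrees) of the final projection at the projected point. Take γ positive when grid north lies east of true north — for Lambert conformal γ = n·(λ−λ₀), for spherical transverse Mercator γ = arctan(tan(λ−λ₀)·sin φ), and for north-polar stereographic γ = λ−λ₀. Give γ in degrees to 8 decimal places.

start: φ=64.832158°, λ=98.354206°, h=0.000 m
→ ECEF (a=6378137.000, f=1/298.257222101): X=-395181.5284, Y=2691045.3482, Z=5749776.5859
→ Helmert 7p (PV): X=-394785.8622, Y=2691072.8931, Z=5749628.2455
→ geod (Bowring, a=6378137.000): φ=64.83183737°, λ=98.34587520°, h=-147.1034 m
→ into tm (λ₀=102.3°): φ=64.83183737°, λ−λ₀=-3.95412480°
convergence γ = -3.57976116°

-3.57976116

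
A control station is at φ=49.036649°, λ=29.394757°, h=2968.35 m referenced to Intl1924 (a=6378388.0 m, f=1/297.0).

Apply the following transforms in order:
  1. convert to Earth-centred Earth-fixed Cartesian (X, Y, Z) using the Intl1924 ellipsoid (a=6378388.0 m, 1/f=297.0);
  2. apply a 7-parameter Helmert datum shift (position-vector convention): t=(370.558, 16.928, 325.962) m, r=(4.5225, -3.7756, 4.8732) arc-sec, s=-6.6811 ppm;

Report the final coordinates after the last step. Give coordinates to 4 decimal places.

X=3652093.2193 m, Y=2057274.6321 m, Z=4795969.9707 m

start: φ=49.036649°, λ=29.394757°, h=2968.350 m
→ ECEF (a=6378388.000, f=1/297.0): X=3651883.4454, Y=2057290.3159, Z=4795564.0952
→ Helmert 7p (PV): X=3652093.2193, Y=2057274.6321, Z=4795969.9707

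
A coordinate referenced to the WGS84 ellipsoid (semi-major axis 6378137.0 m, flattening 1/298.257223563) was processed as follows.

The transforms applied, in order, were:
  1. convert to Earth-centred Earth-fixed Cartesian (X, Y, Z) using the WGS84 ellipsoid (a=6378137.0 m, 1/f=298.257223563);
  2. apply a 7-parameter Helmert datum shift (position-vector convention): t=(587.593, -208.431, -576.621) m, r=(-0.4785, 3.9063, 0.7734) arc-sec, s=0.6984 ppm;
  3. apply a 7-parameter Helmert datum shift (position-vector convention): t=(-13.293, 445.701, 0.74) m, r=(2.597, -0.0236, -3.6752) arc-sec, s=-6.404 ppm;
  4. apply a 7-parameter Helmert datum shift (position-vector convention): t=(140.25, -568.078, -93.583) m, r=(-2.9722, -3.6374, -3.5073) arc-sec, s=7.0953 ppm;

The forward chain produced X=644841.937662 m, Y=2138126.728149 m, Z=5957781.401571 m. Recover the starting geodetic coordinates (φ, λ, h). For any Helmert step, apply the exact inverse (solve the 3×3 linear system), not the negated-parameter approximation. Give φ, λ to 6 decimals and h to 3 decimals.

φ=69.579206°, λ=73.238882°, h=3873.052 m

start: X=644841.9377, Y=2138126.7281, Z=5957781.4016 m
→ Helmert⁻¹: X=644765.8132, Y=2138604.7446, Z=5957852.1583
→ Helmert⁻¹: X=644745.8178, Y=2138259.2376, Z=5957862.5768
→ Helmert⁻¹: X=644052.9504, Y=2138449.9376, Z=5958452.1946
→ geod (Bowring, a=6378137.000): φ=69.57920600°, λ=73.23888200°, h=3873.0520 m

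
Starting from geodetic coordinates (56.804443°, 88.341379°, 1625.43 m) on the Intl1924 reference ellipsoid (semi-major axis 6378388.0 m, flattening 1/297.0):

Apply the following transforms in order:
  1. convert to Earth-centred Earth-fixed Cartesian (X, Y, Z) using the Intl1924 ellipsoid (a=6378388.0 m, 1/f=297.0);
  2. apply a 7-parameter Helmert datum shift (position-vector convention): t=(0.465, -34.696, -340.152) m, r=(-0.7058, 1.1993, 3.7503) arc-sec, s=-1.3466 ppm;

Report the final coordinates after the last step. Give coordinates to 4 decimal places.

X=101310.3409 m, Y=3499809.2289 m, Z=5315119.3780 m

start: φ=56.804443°, λ=88.341379°, h=1625.430 m
→ ECEF (a=6378388.000, f=1/297.0): X=101342.7400, Y=3499828.6066, Z=5315479.2528
→ Helmert 7p (PV): X=101310.3409, Y=3499809.2289, Z=5315119.3780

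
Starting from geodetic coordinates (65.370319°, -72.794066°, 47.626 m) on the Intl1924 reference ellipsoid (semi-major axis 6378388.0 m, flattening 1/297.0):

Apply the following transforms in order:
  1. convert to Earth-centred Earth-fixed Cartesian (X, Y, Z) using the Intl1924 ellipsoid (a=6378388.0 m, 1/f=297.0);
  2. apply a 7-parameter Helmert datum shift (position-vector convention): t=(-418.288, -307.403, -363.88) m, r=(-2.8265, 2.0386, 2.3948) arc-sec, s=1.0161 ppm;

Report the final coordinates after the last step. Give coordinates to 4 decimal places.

start: φ=65.370319°, λ=-72.794066°, h=47.626 m
→ ECEF (a=6378388.000, f=1/297.0): X=788514.4433, Y=-2546344.9894, Z=5775212.1697
→ Helmert 7p (PV): X=788183.5993, Y=-2546566.6855, Z=5774881.2579

X=788183.5993 m, Y=-2546566.6855 m, Z=5774881.2579 m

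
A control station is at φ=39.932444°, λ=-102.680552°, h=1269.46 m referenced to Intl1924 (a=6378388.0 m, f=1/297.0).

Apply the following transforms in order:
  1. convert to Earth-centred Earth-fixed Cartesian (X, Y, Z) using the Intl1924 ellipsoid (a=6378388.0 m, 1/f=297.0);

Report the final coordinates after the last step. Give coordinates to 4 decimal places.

X=-1075342.9569 m, Y=-4779236.3976 m, Z=4073119.5384 m

start: φ=39.932444°, λ=-102.680552°, h=1269.460 m
→ ECEF (a=6378388.000, f=1/297.0): X=-1075342.9569, Y=-4779236.3976, Z=4073119.5384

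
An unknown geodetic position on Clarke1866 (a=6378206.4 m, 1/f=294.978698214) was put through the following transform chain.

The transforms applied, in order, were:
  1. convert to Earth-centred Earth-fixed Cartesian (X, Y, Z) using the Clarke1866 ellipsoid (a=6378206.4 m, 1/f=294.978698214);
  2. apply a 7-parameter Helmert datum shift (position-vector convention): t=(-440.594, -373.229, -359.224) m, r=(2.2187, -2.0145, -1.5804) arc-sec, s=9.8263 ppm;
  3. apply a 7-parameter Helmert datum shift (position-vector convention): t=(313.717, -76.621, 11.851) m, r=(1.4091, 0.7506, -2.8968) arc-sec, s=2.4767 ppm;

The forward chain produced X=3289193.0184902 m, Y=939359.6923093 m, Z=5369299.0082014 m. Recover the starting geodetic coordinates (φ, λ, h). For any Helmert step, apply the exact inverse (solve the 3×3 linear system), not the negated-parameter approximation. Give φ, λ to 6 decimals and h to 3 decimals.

start: X=3289193.0185, Y=939359.6923, Z=5369299.0082 m
→ Helmert⁻¹: X=3288838.4224, Y=939516.8556, Z=5369279.4089
→ Helmert⁻¹: X=3289291.9353, Y=939963.8094, Z=5369543.6339
→ geod (Bowring, a=6378206.400): φ=57.67458100°, λ=15.94807100°, h=3904.1630 m

φ=57.674581°, λ=15.948071°, h=3904.163 m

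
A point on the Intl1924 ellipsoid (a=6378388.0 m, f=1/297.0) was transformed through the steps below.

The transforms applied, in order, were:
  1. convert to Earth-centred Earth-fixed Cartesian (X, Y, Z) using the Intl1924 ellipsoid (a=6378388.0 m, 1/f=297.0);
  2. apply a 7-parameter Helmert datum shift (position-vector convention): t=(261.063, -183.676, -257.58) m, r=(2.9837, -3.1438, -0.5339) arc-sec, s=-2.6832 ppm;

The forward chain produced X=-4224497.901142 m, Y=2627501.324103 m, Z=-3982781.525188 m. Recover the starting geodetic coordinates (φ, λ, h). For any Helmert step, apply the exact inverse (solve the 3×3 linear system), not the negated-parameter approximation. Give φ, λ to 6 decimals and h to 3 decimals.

φ=-38.864306°, λ=148.120594°, h=2938.480 m

start: X=-4224497.9011, Y=2627501.3241, Z=-3982781.5252 m
→ Helmert⁻¹: X=-4224837.8011, Y=2627623.5066, Z=-3982508.2475
→ geod (Bowring, a=6378388.000): φ=-38.86430600°, λ=148.12059400°, h=2938.4800 m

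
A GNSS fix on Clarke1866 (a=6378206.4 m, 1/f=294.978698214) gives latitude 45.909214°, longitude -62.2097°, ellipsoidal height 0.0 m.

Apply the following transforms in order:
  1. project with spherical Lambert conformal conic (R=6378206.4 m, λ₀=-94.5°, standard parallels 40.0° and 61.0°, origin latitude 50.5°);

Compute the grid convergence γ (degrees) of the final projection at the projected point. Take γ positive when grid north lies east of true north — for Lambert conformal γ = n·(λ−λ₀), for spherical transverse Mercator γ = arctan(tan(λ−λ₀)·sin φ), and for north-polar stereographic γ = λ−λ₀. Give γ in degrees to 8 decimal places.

start: φ=45.909214°, λ=-62.209700°, h=0.000 m
→ into lcc (λ₀=-94.5°): φ=45.90921400°, λ−λ₀=32.29030000°
convergence γ = 25.05922622°

25.05922622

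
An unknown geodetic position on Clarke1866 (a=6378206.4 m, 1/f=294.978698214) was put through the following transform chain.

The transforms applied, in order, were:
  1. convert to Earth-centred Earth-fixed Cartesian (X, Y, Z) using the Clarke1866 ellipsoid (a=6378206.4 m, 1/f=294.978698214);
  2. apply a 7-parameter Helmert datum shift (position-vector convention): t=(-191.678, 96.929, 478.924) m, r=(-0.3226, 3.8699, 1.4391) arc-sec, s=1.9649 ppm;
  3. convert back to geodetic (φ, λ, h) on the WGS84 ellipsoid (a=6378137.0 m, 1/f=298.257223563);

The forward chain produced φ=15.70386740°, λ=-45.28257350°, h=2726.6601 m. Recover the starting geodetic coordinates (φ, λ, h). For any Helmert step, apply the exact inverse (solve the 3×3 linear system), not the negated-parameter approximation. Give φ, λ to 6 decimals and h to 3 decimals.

φ=15.701018°, λ=-45.282570°, h=2728.758 m

start: φ=15.703867°, λ=-45.282573°, h=2726.660 m
→ ECEF (a=6378137.000, f=1/298.257223563): X=4323121.9079, Y=-4365975.4753, Z=1715943.0414
→ Helmert⁻¹: X=4323242.4425, Y=-4366096.6716, Z=1715535.0299
→ geod (Bowring, a=6378206.400): φ=15.70101800°, λ=-45.28257000°, h=2728.7580 m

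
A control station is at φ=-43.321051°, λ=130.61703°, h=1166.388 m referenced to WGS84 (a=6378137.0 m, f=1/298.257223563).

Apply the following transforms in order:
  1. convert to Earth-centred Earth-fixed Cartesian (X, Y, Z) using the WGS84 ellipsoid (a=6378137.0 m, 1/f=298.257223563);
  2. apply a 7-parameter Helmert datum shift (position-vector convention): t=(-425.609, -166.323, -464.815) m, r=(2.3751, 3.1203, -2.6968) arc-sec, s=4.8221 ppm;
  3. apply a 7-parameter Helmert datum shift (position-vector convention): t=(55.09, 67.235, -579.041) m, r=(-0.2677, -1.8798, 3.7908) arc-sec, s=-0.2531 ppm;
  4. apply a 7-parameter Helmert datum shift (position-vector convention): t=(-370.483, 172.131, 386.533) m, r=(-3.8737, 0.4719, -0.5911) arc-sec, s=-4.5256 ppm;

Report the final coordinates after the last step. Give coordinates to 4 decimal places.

X=-3026896.1276 m, Y=3528528.8342 m, Z=-4354981.8274 m

start: φ=-43.321051°, λ=130.617030°, h=1166.388 m
→ ECEF (a=6378137.000, f=1/298.257223563): X=-3026110.2462, Y=3528500.3290, Z=-4354319.2258
→ Helmert 7p (PV): X=-3026570.1849, Y=3528440.7251, Z=-4354718.6294
→ Helmert 7p (PV): X=-3026539.4888, Y=3528445.7920, Z=-4355328.7303
→ Helmert 7p (PV): X=-3026896.1276, Y=3528528.8342, Z=-4354981.8274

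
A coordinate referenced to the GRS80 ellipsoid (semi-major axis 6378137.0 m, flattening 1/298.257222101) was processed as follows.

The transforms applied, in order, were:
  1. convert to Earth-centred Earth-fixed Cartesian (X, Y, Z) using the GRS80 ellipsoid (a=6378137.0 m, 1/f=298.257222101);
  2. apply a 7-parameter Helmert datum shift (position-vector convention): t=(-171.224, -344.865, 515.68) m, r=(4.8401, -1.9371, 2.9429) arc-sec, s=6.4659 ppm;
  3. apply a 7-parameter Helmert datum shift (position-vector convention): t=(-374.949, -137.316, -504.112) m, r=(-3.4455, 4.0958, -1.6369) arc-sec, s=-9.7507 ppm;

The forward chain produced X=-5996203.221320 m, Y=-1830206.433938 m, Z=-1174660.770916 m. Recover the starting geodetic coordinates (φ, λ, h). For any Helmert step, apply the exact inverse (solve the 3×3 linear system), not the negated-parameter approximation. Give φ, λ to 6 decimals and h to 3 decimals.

φ=-10.683850°, λ=-163.029385°, h=359.422 m

start: X=-5996203.2213, Y=-1830206.4339, Z=-1174660.7709 m
→ Helmert⁻¹: X=-5995848.8944, Y=-1830114.9290, Z=-1174317.7381
→ Helmert⁻¹: X=-5995676.0408, Y=-1829700.2547, Z=-1174726.5797
→ geod (Bowring, a=6378137.000): φ=-10.68385000°, λ=-163.02938500°, h=359.4220 m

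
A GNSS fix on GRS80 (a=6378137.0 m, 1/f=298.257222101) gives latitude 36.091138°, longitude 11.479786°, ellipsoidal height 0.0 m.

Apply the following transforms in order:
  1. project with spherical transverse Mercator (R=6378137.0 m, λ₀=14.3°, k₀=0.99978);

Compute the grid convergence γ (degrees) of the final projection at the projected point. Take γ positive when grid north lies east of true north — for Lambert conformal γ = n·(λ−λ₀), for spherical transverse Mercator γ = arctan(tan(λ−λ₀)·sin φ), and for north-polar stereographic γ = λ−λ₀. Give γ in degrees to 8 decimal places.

start: φ=36.091138°, λ=11.479786°, h=0.000 m
→ into tm (λ₀=14.3°): φ=36.09113800°, λ−λ₀=-2.82021400°
convergence γ = -1.66218386°

-1.66218386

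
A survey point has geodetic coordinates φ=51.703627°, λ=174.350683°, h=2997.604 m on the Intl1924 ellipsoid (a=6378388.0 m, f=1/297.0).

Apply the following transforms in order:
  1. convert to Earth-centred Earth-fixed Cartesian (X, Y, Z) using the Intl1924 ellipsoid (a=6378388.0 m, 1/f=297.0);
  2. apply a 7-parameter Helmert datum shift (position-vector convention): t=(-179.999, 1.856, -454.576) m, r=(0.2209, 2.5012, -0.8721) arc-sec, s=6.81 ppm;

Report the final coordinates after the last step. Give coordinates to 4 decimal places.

start: φ=51.703627°, λ=174.350683°, h=2997.604 m
→ ECEF (a=6378388.000, f=1/297.0): X=-3943693.5046, Y=390109.9644, Z=4984884.6198
→ Helmert 7p (PV): X=-3943838.2628, Y=390125.8128, Z=4984512.2308

X=-3943838.2628 m, Y=390125.8128 m, Z=4984512.2308 m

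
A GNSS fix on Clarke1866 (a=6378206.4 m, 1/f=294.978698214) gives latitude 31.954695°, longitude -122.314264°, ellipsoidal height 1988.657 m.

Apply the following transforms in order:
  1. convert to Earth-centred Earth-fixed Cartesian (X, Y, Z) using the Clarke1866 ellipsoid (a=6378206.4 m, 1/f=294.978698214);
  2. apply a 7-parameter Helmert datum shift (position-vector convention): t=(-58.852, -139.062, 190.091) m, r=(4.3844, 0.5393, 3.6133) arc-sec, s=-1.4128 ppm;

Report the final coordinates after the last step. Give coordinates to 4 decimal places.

start: φ=31.954695°, λ=-122.314264°, h=1988.657 m
→ ECEF (a=6378206.400, f=1/294.978698214): X=-2896539.7759, Y=-4579348.3691, Z=3357043.0522
→ Helmert 7p (PV): X=-2896505.5385, Y=-4579603.0601, Z=3357138.6344

X=-2896505.5385 m, Y=-4579603.0601 m, Z=3357138.6344 m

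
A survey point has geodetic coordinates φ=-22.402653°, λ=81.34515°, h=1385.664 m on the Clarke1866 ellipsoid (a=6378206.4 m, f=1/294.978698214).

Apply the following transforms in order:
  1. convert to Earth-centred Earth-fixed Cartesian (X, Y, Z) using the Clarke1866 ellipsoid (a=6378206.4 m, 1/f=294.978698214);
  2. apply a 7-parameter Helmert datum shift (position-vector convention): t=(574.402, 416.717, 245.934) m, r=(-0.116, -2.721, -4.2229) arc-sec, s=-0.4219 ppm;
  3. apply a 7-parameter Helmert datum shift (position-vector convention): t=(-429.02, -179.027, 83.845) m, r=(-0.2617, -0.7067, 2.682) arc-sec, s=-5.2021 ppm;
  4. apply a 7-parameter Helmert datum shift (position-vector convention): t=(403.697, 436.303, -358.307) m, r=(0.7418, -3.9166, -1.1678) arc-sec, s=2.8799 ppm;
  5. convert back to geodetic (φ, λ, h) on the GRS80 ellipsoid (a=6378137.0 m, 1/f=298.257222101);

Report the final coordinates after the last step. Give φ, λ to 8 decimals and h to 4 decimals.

start: φ=-22.402653°, λ=81.345150°, h=1385.664 m
→ ECEF (a=6378206.400, f=1/294.978698214): X=887995.4685, Y=5833818.6000, Z=-2416080.9678
→ Helmert 7p (PV): X=888720.8051, Y=5834213.3169, Z=-2415825.5811
→ Helmert 7p (PV): X=888219.5787, Y=5834012.4303, Z=-2415733.5260
→ Helmert 7p (PV): X=888704.7346, Y=5834469.1937, Z=-2416060.9431
→ geod (Bowring, a=6378137.000): φ=-22.39839576°, λ=81.33929314°, h=2106.3411 m

φ=-22.39839576°, λ=81.33929314°, h=2106.3411 m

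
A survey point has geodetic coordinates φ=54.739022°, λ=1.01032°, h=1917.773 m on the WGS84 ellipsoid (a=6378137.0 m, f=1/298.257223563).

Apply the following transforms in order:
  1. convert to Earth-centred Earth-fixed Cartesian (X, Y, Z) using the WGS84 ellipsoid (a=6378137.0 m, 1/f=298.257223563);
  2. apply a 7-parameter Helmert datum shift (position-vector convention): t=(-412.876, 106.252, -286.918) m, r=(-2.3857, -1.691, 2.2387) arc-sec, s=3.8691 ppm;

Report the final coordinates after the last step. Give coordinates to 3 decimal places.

X=3690445.215 m, Y=65296.221 m, Z=5185994.205 m

start: φ=54.739022°, λ=1.010320°, h=1917.773 m
→ ECEF (a=6378137.000, f=1/298.257223563): X=3690887.0352, Y=65089.6726, Z=5186231.5509
→ Helmert 7p (PV): X=3690445.2153, Y=65296.2210, Z=5185994.2049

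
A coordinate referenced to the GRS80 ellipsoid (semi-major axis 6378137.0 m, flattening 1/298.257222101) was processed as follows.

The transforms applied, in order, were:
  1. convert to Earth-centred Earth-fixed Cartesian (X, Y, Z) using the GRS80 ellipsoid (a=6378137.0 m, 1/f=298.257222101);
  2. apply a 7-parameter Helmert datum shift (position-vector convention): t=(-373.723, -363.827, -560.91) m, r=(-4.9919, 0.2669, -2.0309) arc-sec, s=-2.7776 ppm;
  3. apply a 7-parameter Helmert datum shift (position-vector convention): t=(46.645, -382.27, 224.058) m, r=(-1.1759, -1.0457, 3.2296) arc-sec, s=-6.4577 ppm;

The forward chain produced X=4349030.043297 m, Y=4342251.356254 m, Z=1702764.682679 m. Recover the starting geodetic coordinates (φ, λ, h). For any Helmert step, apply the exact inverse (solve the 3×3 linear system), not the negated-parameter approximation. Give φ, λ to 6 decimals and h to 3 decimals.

φ=15.587783°, λ=44.957369°, h=1470.127 m

start: X=4349030.0433, Y=4342251.3563, Z=1702764.6827 m
→ Helmert⁻¹: X=4349088.1085, Y=4342583.8677, Z=1702554.3274
→ Helmert⁻¹: X=4349428.9476, Y=4342961.3619, Z=1703230.7018
→ geod (Bowring, a=6378137.000): φ=15.58778300°, λ=44.95736900°, h=1470.1270 m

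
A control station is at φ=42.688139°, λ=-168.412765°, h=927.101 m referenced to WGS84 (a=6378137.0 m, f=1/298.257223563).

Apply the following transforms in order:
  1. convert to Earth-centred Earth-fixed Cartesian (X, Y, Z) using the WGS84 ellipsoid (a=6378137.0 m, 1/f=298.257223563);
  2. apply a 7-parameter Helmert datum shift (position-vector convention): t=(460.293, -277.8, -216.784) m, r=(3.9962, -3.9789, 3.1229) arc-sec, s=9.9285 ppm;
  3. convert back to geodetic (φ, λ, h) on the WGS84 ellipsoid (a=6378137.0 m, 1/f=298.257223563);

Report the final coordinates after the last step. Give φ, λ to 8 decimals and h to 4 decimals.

φ=42.68780744°, λ=-168.40665606°, h=552.4608 m

start: φ=42.688139°, λ=-168.412765°, h=927.101 m
→ ECEF (a=6378137.000, f=1/298.257223563): X=-4600484.9243, Y=-943275.8477, Z=4302728.7482
→ Helmert 7p (PV): X=-4600139.0272, Y=-943716.0286, Z=4302447.6631
→ geod (Bowring, a=6378137.000): φ=42.68780744°, λ=-168.40665606°, h=552.4608 m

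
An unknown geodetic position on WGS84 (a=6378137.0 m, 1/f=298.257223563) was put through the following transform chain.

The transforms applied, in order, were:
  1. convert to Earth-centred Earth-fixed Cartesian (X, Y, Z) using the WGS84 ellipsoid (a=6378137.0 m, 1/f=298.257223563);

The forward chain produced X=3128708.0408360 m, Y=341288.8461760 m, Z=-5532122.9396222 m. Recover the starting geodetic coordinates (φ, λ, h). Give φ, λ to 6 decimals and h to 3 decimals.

φ=-60.529171°, λ=6.225381°, h=2759.861 m

start: X=3128708.0408, Y=341288.8462, Z=-5532122.9396 m
→ geod (Bowring, a=6378137.000): φ=-60.52917100°, λ=6.22538100°, h=2759.8610 m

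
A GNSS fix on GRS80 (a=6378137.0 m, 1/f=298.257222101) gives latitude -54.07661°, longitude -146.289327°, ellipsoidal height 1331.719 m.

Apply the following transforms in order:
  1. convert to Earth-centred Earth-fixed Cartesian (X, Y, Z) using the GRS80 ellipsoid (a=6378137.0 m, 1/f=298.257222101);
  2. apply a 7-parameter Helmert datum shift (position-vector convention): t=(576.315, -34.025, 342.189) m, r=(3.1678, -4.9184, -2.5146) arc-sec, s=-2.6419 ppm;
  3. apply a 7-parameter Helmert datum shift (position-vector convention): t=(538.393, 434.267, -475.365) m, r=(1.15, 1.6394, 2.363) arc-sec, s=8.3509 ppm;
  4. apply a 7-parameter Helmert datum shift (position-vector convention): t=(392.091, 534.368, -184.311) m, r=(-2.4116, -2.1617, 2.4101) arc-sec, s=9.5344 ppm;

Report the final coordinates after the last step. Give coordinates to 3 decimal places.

X=-3118733.044 m, Y=-2080938.889 m, Z=-5143327.194 m

start: φ=-54.076610°, λ=-146.289327°, h=1331.719 m
→ ECEF (a=6378137.000, f=1/298.257222101): X=-3120350.7429, Y=-2081855.1473, Z=-5142829.7686
→ Helmert 7p (PV): X=-3119668.9335, Y=-2081766.6487, Z=-5142580.3704
→ Helmert 7p (PV): X=-3119173.6170, Y=-2081356.8341, Z=-5143085.4918
→ Helmert 7p (PV): X=-3118733.0445, Y=-2080938.8892, Z=-5143327.1940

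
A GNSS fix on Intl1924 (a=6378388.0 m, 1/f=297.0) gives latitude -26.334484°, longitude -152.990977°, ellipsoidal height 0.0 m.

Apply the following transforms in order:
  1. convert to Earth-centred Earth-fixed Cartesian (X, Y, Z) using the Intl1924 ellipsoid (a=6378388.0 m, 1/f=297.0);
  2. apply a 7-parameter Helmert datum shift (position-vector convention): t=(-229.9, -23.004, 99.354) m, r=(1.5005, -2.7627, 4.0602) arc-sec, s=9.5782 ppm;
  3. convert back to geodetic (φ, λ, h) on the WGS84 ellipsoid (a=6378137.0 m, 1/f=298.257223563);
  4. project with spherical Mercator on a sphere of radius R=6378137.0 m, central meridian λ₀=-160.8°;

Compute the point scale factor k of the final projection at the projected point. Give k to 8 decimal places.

1.11578403

start: φ=-26.334484°, λ=-152.990977°, h=0.000 m
→ ECEF (a=6378388.000, f=1/297.0): X=-5096345.5641, Y=-2597728.7856, Z=-2812359.9652
→ Helmert 7p (PV): X=-5096535.4737, Y=-2597856.5315, Z=-2812374.7071
→ geod (Bowring, a=6378137.000): φ=-26.33303921°, λ=-152.99070086°, h=443.2402 m
→ into merc (λ₀=-160.8°): φ=-26.33303921°, λ−λ₀=7.80929914°
scale k = 1.11578403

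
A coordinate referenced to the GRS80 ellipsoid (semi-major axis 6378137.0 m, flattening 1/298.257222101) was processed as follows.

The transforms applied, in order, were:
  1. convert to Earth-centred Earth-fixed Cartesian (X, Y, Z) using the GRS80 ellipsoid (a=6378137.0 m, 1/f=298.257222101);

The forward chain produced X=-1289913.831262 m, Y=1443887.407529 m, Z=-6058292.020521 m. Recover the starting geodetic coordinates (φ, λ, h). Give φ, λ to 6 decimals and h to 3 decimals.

start: X=-1289913.8313, Y=1443887.4075, Z=-6058292.0205 m
→ geod (Bowring, a=6378137.000): φ=-72.38804700°, λ=131.77638400°, h=1431.4840 m

φ=-72.388047°, λ=131.776384°, h=1431.484 m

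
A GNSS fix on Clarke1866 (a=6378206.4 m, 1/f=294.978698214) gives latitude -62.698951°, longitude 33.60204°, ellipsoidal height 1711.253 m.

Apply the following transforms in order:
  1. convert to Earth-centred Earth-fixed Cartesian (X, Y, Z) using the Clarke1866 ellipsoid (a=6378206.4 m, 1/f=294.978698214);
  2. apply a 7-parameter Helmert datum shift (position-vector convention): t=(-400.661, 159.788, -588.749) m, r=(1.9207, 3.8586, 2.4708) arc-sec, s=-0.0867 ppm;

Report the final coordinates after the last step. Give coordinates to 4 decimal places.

start: φ=-62.698951°, λ=33.602040°, h=1711.253 m
→ ECEF (a=6378206.400, f=1/294.978698214): X=2443816.0158, Y=1623792.9023, Z=-5645992.4957
→ Helmert 7p (PV): X=2443290.0722, Y=1624034.3979, Z=-5646611.3512

X=2443290.0722 m, Y=1624034.3979 m, Z=-5646611.3512 m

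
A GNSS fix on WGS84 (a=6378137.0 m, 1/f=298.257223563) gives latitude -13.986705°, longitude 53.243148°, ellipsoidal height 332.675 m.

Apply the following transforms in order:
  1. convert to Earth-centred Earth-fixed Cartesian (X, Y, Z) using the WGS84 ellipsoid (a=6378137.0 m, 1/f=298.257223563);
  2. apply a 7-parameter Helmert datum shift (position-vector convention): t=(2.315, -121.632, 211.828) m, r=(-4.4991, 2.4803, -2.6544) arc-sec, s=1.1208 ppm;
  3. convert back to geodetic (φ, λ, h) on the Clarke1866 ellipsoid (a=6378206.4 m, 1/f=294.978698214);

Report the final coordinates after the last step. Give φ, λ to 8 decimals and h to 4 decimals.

start: φ=-13.986705°, λ=53.243148°, h=332.675 m
→ ECEF (a=6378137.000, f=1/298.257223563): X=3704563.6569, Y=4959775.0479, Z=-1531634.9396
→ Helmert 7p (PV): X=3704615.5332, Y=4959577.8926, Z=-1531577.5590
→ geod (Bowring, a=6378206.400): φ=-13.98748467°, λ=53.24167134°, h=140.1124 m

φ=-13.98748467°, λ=53.24167134°, h=140.1124 m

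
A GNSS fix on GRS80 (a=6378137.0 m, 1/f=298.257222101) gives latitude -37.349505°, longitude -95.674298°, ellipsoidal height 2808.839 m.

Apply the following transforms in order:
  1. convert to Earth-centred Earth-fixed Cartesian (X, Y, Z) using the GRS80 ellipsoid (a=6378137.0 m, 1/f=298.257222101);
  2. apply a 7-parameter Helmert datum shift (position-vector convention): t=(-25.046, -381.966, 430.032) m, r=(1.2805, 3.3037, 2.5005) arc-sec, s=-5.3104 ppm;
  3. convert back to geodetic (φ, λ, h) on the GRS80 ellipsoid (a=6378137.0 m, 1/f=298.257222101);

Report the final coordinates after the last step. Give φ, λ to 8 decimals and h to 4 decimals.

start: φ=-37.349505°, λ=-95.674298°, h=2808.839 m
→ ECEF (a=6378137.000, f=1/298.257222101): X=-502156.9243, Y=-5053902.2858, Z=-3850003.6069
→ Helmert 7p (PV): X=-502179.7011, Y=-5054239.6002, Z=-3849576.4616
→ geod (Bowring, a=6378137.000): φ=-37.34460050°, λ=-95.67417745°, h=2818.3480 m

φ=-37.34460050°, λ=-95.67417745°, h=2818.3480 m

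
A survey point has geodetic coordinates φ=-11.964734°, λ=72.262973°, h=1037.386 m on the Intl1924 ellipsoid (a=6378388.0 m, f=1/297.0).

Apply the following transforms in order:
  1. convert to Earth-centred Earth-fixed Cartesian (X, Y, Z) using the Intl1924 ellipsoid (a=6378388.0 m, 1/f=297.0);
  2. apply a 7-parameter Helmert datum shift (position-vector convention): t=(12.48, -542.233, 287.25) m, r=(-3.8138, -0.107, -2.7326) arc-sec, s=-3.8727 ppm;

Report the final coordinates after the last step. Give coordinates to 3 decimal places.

X=1901621.127 m, Y=5944419.532 m, Z=-1313633.069 m

start: φ=-11.964734°, λ=72.262973°, h=1037.386 m
→ ECEF (a=6378388.000, f=1/297.0): X=1901536.5700, Y=5945034.2715, Z=-1313816.4710
→ Helmert 7p (PV): X=1901621.1271, Y=5944419.5316, Z=-1313633.0688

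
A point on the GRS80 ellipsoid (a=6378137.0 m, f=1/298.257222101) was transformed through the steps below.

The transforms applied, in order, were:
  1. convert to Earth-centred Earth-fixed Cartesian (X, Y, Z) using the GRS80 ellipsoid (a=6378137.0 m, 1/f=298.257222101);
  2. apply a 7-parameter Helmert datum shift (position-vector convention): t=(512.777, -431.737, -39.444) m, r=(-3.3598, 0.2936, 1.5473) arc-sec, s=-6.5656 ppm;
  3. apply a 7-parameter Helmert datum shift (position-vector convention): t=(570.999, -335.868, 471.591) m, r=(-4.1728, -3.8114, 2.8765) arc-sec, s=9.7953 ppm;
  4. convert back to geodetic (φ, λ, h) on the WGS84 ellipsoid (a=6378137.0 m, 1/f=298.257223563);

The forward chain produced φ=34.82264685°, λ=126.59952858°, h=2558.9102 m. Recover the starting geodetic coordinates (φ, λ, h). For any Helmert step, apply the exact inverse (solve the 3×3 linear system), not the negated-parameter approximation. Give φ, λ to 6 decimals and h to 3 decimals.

start: φ=34.822647°, λ=126.599529°, h=2558.910 m
→ ECEF (a=6378137.000, f=1/298.257223563): X=-3126442.1338, Y=4209830.2687, Z=3623193.5822
→ Helmert⁻¹: X=-3126856.8472, Y=4210095.2124, Z=3622829.4561
→ Helmert⁻¹: X=-3127363.7291, Y=4210519.0407, Z=3622956.8192
→ geod (Bowring, a=6378137.000): φ=34.81522400°, λ=126.60312500°, h=3328.7850 m

φ=34.815224°, λ=126.603125°, h=3328.785 m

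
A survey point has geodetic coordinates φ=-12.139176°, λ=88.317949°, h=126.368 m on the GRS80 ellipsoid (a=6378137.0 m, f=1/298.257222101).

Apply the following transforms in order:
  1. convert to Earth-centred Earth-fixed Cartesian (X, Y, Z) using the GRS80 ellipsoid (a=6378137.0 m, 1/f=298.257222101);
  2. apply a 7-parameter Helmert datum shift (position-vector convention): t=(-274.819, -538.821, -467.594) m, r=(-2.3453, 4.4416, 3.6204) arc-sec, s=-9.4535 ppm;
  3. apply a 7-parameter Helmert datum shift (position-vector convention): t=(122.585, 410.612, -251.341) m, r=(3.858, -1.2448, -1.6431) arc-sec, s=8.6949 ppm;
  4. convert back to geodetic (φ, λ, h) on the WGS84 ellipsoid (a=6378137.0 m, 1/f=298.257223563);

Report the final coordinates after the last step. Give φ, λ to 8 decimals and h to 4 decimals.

start: φ=-12.139176°, λ=88.317949°, h=126.368 m
→ ECEF (a=6378137.000, f=1/298.257222101): X=183062.6317, Y=6233879.2146, Z=-1332484.8062
→ Helmert 7p (PV): X=182647.9721, Y=6233269.5240, Z=-1333014.6261
→ Helmert 7p (PV): X=182829.8445, Y=6233757.8118, Z=-1333159.8665
→ geod (Bowring, a=6378137.000): φ=-12.14538540°, λ=88.32005402°, h=143.0485 m

φ=-12.14538540°, λ=88.32005402°, h=143.0485 m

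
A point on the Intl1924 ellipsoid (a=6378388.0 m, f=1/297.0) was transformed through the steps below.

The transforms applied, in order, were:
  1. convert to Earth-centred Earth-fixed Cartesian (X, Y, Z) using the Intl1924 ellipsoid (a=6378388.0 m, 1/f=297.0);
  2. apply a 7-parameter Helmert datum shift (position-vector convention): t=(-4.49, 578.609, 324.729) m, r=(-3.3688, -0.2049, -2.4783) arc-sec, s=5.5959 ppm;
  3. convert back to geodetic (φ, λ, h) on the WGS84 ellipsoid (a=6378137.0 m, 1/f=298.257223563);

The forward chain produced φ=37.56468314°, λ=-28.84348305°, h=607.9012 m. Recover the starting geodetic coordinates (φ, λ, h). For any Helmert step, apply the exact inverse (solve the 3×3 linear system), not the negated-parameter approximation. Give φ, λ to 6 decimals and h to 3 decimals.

φ=37.561103°, λ=-28.849111°, h=381.389 m

start: φ=37.564683°, λ=-28.843483°, h=607.901 m
→ ECEF (a=6378137.000, f=1/298.257223563): X=4434461.8317, Y=-2442250.3932, Z=3867627.7484
→ Helmert⁻¹: X=4434474.6995, Y=-2442825.2129, Z=3867237.0762
→ geod (Bowring, a=6378388.000): φ=37.56110300°, λ=-28.84911100°, h=381.3890 m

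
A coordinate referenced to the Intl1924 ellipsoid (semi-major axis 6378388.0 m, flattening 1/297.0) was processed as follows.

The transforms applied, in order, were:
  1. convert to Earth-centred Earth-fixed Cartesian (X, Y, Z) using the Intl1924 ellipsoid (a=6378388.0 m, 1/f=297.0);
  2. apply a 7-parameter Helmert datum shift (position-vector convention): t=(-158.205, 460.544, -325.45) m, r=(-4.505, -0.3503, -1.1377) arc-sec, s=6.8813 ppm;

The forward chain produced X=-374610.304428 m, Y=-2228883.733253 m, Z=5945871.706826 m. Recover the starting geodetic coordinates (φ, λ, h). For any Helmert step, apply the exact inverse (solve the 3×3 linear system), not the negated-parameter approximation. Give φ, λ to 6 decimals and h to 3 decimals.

start: X=-374610.3044, Y=-2228883.7333, Z=5945871.7068 m
→ Helmert⁻¹: X=-374427.1273, Y=-2229460.8699, Z=5946108.1821
→ geod (Bowring, a=6378388.000): φ=69.31144200°, λ=-99.53357900°, h=1747.1770 m

φ=69.311442°, λ=-99.533579°, h=1747.177 m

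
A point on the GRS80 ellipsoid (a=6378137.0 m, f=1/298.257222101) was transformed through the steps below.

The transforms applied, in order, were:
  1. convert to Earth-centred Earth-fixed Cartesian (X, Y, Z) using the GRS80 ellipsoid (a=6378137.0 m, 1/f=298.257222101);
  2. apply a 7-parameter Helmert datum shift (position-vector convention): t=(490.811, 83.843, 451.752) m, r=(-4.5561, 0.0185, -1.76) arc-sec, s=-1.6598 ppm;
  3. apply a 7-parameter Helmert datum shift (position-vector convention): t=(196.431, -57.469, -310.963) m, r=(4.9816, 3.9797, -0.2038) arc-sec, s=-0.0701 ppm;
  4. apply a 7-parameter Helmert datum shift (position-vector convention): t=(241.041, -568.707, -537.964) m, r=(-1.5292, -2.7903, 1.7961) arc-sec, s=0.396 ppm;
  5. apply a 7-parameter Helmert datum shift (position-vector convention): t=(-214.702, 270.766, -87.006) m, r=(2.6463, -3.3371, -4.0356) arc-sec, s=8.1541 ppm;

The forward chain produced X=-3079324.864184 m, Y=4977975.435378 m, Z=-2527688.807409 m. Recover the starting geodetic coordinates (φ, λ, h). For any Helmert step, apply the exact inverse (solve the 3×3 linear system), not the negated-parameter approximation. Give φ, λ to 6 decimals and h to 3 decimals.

φ=-23.490434°, λ=121.746536°, h=1425.870 m

start: X=-3079324.8642, Y=4977975.4354, Z=-2527688.8074 m
→ Helmert⁻¹: X=-3079223.3352, Y=4977571.4075, Z=-2527595.2337
→ Helmert⁻¹: X=-3079453.9923, Y=4978183.6926, Z=-2526977.7038
→ Helmert⁻¹: X=-3079606.8046, Y=4978177.4407, Z=-2526846.5666
→ Helmert⁻¹: X=-3080144.9783, Y=4978131.4005, Z=-2527192.8298
→ geod (Bowring, a=6378137.000): φ=-23.49043400°, λ=121.74653600°, h=1425.8700 m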